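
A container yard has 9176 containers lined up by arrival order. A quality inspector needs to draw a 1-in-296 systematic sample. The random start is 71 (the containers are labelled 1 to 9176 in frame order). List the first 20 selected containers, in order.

71, 367, 663, 959, 1255, 1551, 1847, 2143, 2439, 2735, 3031, 3327, 3623, 3919, 4215, 4511, 4807, 5103, 5399, 5695

container 1: 71
container 2: 71 + 296 = 367
container 3: 367 + 296 = 663
container 4: 663 + 296 = 959
container 5: 959 + 296 = 1255
container 6: 1255 + 296 = 1551
container 7: 1551 + 296 = 1847
container 8: 1847 + 296 = 2143
container 9: 2143 + 296 = 2439
container 10: 2439 + 296 = 2735
container 11: 2735 + 296 = 3031
container 12: 3031 + 296 = 3327
container 13: 3327 + 296 = 3623
container 14: 3623 + 296 = 3919
container 15: 3919 + 296 = 4215
container 16: 4215 + 296 = 4511
container 17: 4511 + 296 = 4807
container 18: 4807 + 296 = 5103
container 19: 5103 + 296 = 5399
container 20: 5399 + 296 = 5695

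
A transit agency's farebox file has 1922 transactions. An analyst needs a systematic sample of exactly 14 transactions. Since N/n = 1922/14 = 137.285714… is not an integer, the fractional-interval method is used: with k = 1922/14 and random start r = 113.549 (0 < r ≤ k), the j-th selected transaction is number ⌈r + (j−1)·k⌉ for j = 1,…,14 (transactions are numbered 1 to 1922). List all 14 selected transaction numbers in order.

j=1: r + 0k = 113.549 → ⌈·⌉ = 114
j=2: r + 1k = 250.834714… → ⌈·⌉ = 251
j=3: r + 2k = 388.120428… → ⌈·⌉ = 389
j=4: r + 3k = 525.406142… → ⌈·⌉ = 526
j=5: r + 4k = 662.691857… → ⌈·⌉ = 663
j=6: r + 5k = 799.977571… → ⌈·⌉ = 800
j=7: r + 6k = 937.263285… → ⌈·⌉ = 938
j=8: r + 7k = 1074.549 → ⌈·⌉ = 1075
j=9: r + 8k = 1211.834714… → ⌈·⌉ = 1212
j=10: r + 9k = 1349.120428… → ⌈·⌉ = 1350
j=11: r + 10k = 1486.406142… → ⌈·⌉ = 1487
j=12: r + 11k = 1623.691857… → ⌈·⌉ = 1624
j=13: r + 12k = 1760.977571… → ⌈·⌉ = 1761
j=14: r + 13k = 1898.263285… → ⌈·⌉ = 1899

114, 251, 389, 526, 663, 800, 938, 1075, 1212, 1350, 1487, 1624, 1761, 1899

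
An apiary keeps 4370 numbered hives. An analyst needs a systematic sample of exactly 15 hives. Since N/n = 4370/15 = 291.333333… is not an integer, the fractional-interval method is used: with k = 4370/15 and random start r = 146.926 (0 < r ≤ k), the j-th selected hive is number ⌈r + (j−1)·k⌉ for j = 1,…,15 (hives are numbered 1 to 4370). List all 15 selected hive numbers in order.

j=1: r + 0k = 146.926 → ⌈·⌉ = 147
j=2: r + 1k = 438.259333… → ⌈·⌉ = 439
j=3: r + 2k = 729.592666… → ⌈·⌉ = 730
j=4: r + 3k = 1020.926 → ⌈·⌉ = 1021
j=5: r + 4k = 1312.259333… → ⌈·⌉ = 1313
j=6: r + 5k = 1603.592666… → ⌈·⌉ = 1604
j=7: r + 6k = 1894.926 → ⌈·⌉ = 1895
j=8: r + 7k = 2186.259333… → ⌈·⌉ = 2187
j=9: r + 8k = 2477.592666… → ⌈·⌉ = 2478
j=10: r + 9k = 2768.926 → ⌈·⌉ = 2769
j=11: r + 10k = 3060.259333… → ⌈·⌉ = 3061
j=12: r + 11k = 3351.592666… → ⌈·⌉ = 3352
j=13: r + 12k = 3642.926 → ⌈·⌉ = 3643
j=14: r + 13k = 3934.259333… → ⌈·⌉ = 3935
j=15: r + 14k = 4225.592666… → ⌈·⌉ = 4226

147, 439, 730, 1021, 1313, 1604, 1895, 2187, 2478, 2769, 3061, 3352, 3643, 3935, 4226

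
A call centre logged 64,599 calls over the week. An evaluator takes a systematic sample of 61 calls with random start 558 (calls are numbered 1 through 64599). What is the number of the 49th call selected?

51390

k = 64599/61 = 1059
49th selection = r + (49−1)·k = 558 + 48×1059 = 558 + 50832 = 51390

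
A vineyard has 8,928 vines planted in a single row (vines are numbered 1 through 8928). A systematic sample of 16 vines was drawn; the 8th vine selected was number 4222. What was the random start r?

316

k = 8928/16 = 558
r = 4222 − (8−1)×558 = 4222 − 3906 = 316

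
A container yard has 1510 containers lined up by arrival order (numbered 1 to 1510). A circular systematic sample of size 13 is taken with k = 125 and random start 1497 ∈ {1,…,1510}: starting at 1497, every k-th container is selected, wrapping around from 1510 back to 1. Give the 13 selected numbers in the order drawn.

1497, 112, 237, 362, 487, 612, 737, 862, 987, 1112, 1237, 1362, 1487

Selection 1: 1497
Selection 2: 1497 + 125 = 1622 → 1622 − 1510 = 112
Selection 3: 112 + 125 = 237
Selection 4: 237 + 125 = 362
Selection 5: 362 + 125 = 487
Selection 6: 487 + 125 = 612
Selection 7: 612 + 125 = 737
Selection 8: 737 + 125 = 862
Selection 9: 862 + 125 = 987
Selection 10: 987 + 125 = 1112
Selection 11: 1112 + 125 = 1237
Selection 12: 1237 + 125 = 1362
Selection 13: 1362 + 125 = 1487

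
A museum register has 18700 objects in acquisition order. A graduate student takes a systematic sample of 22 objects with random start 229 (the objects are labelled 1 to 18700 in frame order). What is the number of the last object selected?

k = 18700/22 = 850
22nd selection = r + (22−1)·k = 229 + 21×850 = 229 + 17850 = 18079

18079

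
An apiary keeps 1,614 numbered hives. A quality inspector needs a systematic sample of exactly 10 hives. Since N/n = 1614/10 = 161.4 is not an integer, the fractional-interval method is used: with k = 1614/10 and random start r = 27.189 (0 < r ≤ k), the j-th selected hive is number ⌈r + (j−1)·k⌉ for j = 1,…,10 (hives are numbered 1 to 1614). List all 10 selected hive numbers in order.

j=1: r + 0k = 27.189 → ⌈·⌉ = 28
j=2: r + 1k = 188.589 → ⌈·⌉ = 189
j=3: r + 2k = 349.989 → ⌈·⌉ = 350
j=4: r + 3k = 511.389 → ⌈·⌉ = 512
j=5: r + 4k = 672.789 → ⌈·⌉ = 673
j=6: r + 5k = 834.189 → ⌈·⌉ = 835
j=7: r + 6k = 995.589 → ⌈·⌉ = 996
j=8: r + 7k = 1156.989 → ⌈·⌉ = 1157
j=9: r + 8k = 1318.389 → ⌈·⌉ = 1319
j=10: r + 9k = 1479.789 → ⌈·⌉ = 1480

28, 189, 350, 512, 673, 835, 996, 1157, 1319, 1480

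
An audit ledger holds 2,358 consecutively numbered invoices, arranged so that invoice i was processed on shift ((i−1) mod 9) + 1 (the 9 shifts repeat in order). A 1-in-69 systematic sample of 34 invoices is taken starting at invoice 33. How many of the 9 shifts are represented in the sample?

Consecutive selections differ by k = 69, so their shift numbers differ by 69 mod 9 = 6.
gcd(69, 9) = 3, so the sample visits 9/3 = 3 distinct residues mod 9.
Start 33 is shift 6; the shifts hit are 3, 6, 9.

3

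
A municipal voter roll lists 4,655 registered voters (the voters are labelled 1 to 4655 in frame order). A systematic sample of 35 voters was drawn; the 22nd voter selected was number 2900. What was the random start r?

107

k = 4655/35 = 133
r = 2900 − (22−1)×133 = 2900 − 2793 = 107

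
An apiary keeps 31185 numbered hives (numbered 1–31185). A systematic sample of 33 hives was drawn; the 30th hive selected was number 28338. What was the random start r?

933

k = 31185/33 = 945
r = 28338 − (30−1)×945 = 28338 − 27405 = 933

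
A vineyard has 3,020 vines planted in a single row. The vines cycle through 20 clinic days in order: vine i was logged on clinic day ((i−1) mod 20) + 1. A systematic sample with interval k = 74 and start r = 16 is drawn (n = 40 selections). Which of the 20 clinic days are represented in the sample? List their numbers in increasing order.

2, 4, 6, 8, 10, 12, 14, 16, 18, 20

Consecutive selections differ by k = 74, so their clinic day numbers differ by 74 mod 20 = 14.
gcd(74, 20) = 2, so the sample visits 20/2 = 10 distinct residues mod 20.
Start 16 is clinic day 16; the clinic days hit are 2, 4, 6, 8, 10, 12, 14, 16, 18, 20.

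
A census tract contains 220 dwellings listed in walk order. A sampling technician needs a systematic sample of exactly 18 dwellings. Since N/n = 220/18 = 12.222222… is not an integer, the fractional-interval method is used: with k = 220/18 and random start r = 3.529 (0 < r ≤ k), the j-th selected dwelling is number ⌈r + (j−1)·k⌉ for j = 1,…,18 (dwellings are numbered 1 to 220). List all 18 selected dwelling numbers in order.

j=1: r + 0k = 3.529 → ⌈·⌉ = 4
j=2: r + 1k = 15.751222… → ⌈·⌉ = 16
j=3: r + 2k = 27.973444… → ⌈·⌉ = 28
j=4: r + 3k = 40.195666… → ⌈·⌉ = 41
j=5: r + 4k = 52.417888… → ⌈·⌉ = 53
j=6: r + 5k = 64.640111… → ⌈·⌉ = 65
j=7: r + 6k = 76.862333… → ⌈·⌉ = 77
j=8: r + 7k = 89.084555… → ⌈·⌉ = 90
j=9: r + 8k = 101.306777… → ⌈·⌉ = 102
j=10: r + 9k = 113.529 → ⌈·⌉ = 114
j=11: r + 10k = 125.751222… → ⌈·⌉ = 126
j=12: r + 11k = 137.973444… → ⌈·⌉ = 138
j=13: r + 12k = 150.195666… → ⌈·⌉ = 151
j=14: r + 13k = 162.417888… → ⌈·⌉ = 163
j=15: r + 14k = 174.640111… → ⌈·⌉ = 175
j=16: r + 15k = 186.862333… → ⌈·⌉ = 187
j=17: r + 16k = 199.084555… → ⌈·⌉ = 200
j=18: r + 17k = 211.306777… → ⌈·⌉ = 212

4, 16, 28, 41, 53, 65, 77, 90, 102, 114, 126, 138, 151, 163, 175, 187, 200, 212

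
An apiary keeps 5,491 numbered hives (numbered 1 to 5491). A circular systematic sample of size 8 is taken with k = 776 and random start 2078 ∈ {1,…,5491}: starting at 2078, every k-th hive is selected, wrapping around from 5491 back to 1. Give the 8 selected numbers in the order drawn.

Selection 1: 2078
Selection 2: 2078 + 776 = 2854
Selection 3: 2854 + 776 = 3630
Selection 4: 3630 + 776 = 4406
Selection 5: 4406 + 776 = 5182
Selection 6: 5182 + 776 = 5958 → 5958 − 5491 = 467
Selection 7: 467 + 776 = 1243
Selection 8: 1243 + 776 = 2019

2078, 2854, 3630, 4406, 5182, 467, 1243, 2019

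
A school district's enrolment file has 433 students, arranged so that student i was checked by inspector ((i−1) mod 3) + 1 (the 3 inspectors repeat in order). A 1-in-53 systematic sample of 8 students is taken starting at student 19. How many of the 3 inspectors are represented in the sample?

Consecutive selections differ by k = 53, so their inspector numbers differ by 53 mod 3 = 2.
gcd(53, 3) = 1, so the sample visits 3/1 = 3 distinct residues mod 3.
Start 19 is inspector 1; the inspectors hit are 1, 2, 3.

3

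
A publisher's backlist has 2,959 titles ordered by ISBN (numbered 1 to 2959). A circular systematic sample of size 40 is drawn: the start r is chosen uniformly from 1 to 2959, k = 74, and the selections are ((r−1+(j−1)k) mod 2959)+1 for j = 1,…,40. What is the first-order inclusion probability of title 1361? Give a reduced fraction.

40/2959

For each position j, as r ranges over 1…2959 the j-th selection hits every title exactly once, so title 1361 is selected for exactly 40 of the 2959 starts.
Inclusion probability = 40/2959.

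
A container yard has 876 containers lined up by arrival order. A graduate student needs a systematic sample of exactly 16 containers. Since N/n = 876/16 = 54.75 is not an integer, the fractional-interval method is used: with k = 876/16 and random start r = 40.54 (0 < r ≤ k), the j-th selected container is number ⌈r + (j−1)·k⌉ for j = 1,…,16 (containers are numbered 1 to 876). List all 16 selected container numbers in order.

41, 96, 151, 205, 260, 315, 370, 424, 479, 534, 589, 643, 698, 753, 808, 862

j=1: r + 0k = 40.54 → ⌈·⌉ = 41
j=2: r + 1k = 95.29 → ⌈·⌉ = 96
j=3: r + 2k = 150.04 → ⌈·⌉ = 151
j=4: r + 3k = 204.79 → ⌈·⌉ = 205
j=5: r + 4k = 259.54 → ⌈·⌉ = 260
j=6: r + 5k = 314.29 → ⌈·⌉ = 315
j=7: r + 6k = 369.04 → ⌈·⌉ = 370
j=8: r + 7k = 423.79 → ⌈·⌉ = 424
j=9: r + 8k = 478.54 → ⌈·⌉ = 479
j=10: r + 9k = 533.29 → ⌈·⌉ = 534
j=11: r + 10k = 588.04 → ⌈·⌉ = 589
j=12: r + 11k = 642.79 → ⌈·⌉ = 643
j=13: r + 12k = 697.54 → ⌈·⌉ = 698
j=14: r + 13k = 752.29 → ⌈·⌉ = 753
j=15: r + 14k = 807.04 → ⌈·⌉ = 808
j=16: r + 15k = 861.79 → ⌈·⌉ = 862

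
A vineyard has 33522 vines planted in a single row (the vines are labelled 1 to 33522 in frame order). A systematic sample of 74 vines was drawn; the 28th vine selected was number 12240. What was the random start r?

9

k = 33522/74 = 453
r = 12240 − (28−1)×453 = 12240 − 12231 = 9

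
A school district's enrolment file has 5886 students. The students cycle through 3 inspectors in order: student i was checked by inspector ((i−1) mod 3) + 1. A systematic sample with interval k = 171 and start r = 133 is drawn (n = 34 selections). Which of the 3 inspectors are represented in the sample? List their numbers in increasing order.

1

Consecutive selections differ by k = 171, so their inspector numbers differ by 171 mod 3 = 0.
gcd(171, 3) = 3, so the sample visits 3/3 = 1 distinct residues mod 3.
Start 133 is inspector 1; the inspectors hit are 1.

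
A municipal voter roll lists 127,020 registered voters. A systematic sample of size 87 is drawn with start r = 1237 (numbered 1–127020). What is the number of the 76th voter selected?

110737

k = 127020/87 = 1460
76th selection = r + (76−1)·k = 1237 + 75×1460 = 1237 + 109500 = 110737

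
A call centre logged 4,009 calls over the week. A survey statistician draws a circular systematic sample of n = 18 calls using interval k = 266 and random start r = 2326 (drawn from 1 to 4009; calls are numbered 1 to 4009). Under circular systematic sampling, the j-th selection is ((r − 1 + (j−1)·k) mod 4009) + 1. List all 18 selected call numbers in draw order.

Selection 1: 2326
Selection 2: 2326 + 266 = 2592
Selection 3: 2592 + 266 = 2858
Selection 4: 2858 + 266 = 3124
Selection 5: 3124 + 266 = 3390
Selection 6: 3390 + 266 = 3656
Selection 7: 3656 + 266 = 3922
Selection 8: 3922 + 266 = 4188 → 4188 − 4009 = 179
Selection 9: 179 + 266 = 445
Selection 10: 445 + 266 = 711
Selection 11: 711 + 266 = 977
Selection 12: 977 + 266 = 1243
Selection 13: 1243 + 266 = 1509
Selection 14: 1509 + 266 = 1775
Selection 15: 1775 + 266 = 2041
Selection 16: 2041 + 266 = 2307
Selection 17: 2307 + 266 = 2573
Selection 18: 2573 + 266 = 2839

2326, 2592, 2858, 3124, 3390, 3656, 3922, 179, 445, 711, 977, 1243, 1509, 1775, 2041, 2307, 2573, 2839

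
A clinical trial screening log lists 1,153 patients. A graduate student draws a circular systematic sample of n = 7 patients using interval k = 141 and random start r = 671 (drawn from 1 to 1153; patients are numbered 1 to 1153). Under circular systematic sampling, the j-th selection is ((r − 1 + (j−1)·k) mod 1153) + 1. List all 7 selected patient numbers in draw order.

Selection 1: 671
Selection 2: 671 + 141 = 812
Selection 3: 812 + 141 = 953
Selection 4: 953 + 141 = 1094
Selection 5: 1094 + 141 = 1235 → 1235 − 1153 = 82
Selection 6: 82 + 141 = 223
Selection 7: 223 + 141 = 364

671, 812, 953, 1094, 82, 223, 364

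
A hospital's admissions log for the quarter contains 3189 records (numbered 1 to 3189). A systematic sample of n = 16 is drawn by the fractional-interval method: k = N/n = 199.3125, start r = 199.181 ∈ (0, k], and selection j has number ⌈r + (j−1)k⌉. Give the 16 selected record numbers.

j=1: r + 0k = 199.181 → ⌈·⌉ = 200
j=2: r + 1k = 398.4935 → ⌈·⌉ = 399
j=3: r + 2k = 597.806 → ⌈·⌉ = 598
j=4: r + 3k = 797.1185 → ⌈·⌉ = 798
j=5: r + 4k = 996.431 → ⌈·⌉ = 997
j=6: r + 5k = 1195.7435 → ⌈·⌉ = 1196
j=7: r + 6k = 1395.056 → ⌈·⌉ = 1396
j=8: r + 7k = 1594.3685 → ⌈·⌉ = 1595
j=9: r + 8k = 1793.681 → ⌈·⌉ = 1794
j=10: r + 9k = 1992.9935 → ⌈·⌉ = 1993
j=11: r + 10k = 2192.306 → ⌈·⌉ = 2193
j=12: r + 11k = 2391.6185 → ⌈·⌉ = 2392
j=13: r + 12k = 2590.931 → ⌈·⌉ = 2591
j=14: r + 13k = 2790.2435 → ⌈·⌉ = 2791
j=15: r + 14k = 2989.556 → ⌈·⌉ = 2990
j=16: r + 15k = 3188.8685 → ⌈·⌉ = 3189

200, 399, 598, 798, 997, 1196, 1396, 1595, 1794, 1993, 2193, 2392, 2591, 2791, 2990, 3189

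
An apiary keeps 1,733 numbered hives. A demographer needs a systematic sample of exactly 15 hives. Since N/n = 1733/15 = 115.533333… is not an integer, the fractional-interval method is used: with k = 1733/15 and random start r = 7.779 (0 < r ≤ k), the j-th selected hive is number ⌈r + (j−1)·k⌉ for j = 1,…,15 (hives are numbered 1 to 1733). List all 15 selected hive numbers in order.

8, 124, 239, 355, 470, 586, 701, 817, 933, 1048, 1164, 1279, 1395, 1510, 1626

j=1: r + 0k = 7.779 → ⌈·⌉ = 8
j=2: r + 1k = 123.312333… → ⌈·⌉ = 124
j=3: r + 2k = 238.845666… → ⌈·⌉ = 239
j=4: r + 3k = 354.379 → ⌈·⌉ = 355
j=5: r + 4k = 469.912333… → ⌈·⌉ = 470
j=6: r + 5k = 585.445666… → ⌈·⌉ = 586
j=7: r + 6k = 700.979 → ⌈·⌉ = 701
j=8: r + 7k = 816.512333… → ⌈·⌉ = 817
j=9: r + 8k = 932.045666… → ⌈·⌉ = 933
j=10: r + 9k = 1047.579 → ⌈·⌉ = 1048
j=11: r + 10k = 1163.112333… → ⌈·⌉ = 1164
j=12: r + 11k = 1278.645666… → ⌈·⌉ = 1279
j=13: r + 12k = 1394.179 → ⌈·⌉ = 1395
j=14: r + 13k = 1509.712333… → ⌈·⌉ = 1510
j=15: r + 14k = 1625.245666… → ⌈·⌉ = 1626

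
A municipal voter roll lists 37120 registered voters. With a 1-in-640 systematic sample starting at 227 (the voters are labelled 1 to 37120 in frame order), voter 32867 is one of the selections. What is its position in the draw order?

52

k = 640
position = (32867 − 227)/640 + 1 = 32640/640 + 1 = 51 + 1 = 52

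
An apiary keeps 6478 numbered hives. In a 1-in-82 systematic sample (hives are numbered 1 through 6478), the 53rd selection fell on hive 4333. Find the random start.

k = 82
r = 4333 − (53−1)×82 = 4333 − 4264 = 69

69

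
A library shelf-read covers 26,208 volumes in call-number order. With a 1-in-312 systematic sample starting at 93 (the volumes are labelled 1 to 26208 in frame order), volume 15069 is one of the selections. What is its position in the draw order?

k = 312
position = (15069 − 93)/312 + 1 = 14976/312 + 1 = 48 + 1 = 49

49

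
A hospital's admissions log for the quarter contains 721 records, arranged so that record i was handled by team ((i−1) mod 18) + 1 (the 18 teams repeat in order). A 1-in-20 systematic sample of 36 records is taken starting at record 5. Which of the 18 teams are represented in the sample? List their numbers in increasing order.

1, 3, 5, 7, 9, 11, 13, 15, 17

Consecutive selections differ by k = 20, so their team numbers differ by 20 mod 18 = 2.
gcd(20, 18) = 2, so the sample visits 18/2 = 9 distinct residues mod 18.
Start 5 is team 5; the teams hit are 1, 3, 5, 7, 9, 11, 13, 15, 17.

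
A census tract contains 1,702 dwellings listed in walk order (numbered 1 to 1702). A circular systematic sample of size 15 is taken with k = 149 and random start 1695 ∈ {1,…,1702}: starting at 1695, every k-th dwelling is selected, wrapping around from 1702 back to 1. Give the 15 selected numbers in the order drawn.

Selection 1: 1695
Selection 2: 1695 + 149 = 1844 → 1844 − 1702 = 142
Selection 3: 142 + 149 = 291
Selection 4: 291 + 149 = 440
Selection 5: 440 + 149 = 589
Selection 6: 589 + 149 = 738
Selection 7: 738 + 149 = 887
Selection 8: 887 + 149 = 1036
Selection 9: 1036 + 149 = 1185
Selection 10: 1185 + 149 = 1334
Selection 11: 1334 + 149 = 1483
Selection 12: 1483 + 149 = 1632
Selection 13: 1632 + 149 = 1781 → 1781 − 1702 = 79
Selection 14: 79 + 149 = 228
Selection 15: 228 + 149 = 377

1695, 142, 291, 440, 589, 738, 887, 1036, 1185, 1334, 1483, 1632, 79, 228, 377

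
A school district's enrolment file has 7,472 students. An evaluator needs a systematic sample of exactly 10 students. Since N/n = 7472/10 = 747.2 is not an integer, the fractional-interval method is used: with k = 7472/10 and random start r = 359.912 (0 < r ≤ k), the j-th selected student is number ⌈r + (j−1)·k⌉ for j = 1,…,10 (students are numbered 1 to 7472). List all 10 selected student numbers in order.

j=1: r + 0k = 359.912 → ⌈·⌉ = 360
j=2: r + 1k = 1107.112 → ⌈·⌉ = 1108
j=3: r + 2k = 1854.312 → ⌈·⌉ = 1855
j=4: r + 3k = 2601.512 → ⌈·⌉ = 2602
j=5: r + 4k = 3348.712 → ⌈·⌉ = 3349
j=6: r + 5k = 4095.912 → ⌈·⌉ = 4096
j=7: r + 6k = 4843.112 → ⌈·⌉ = 4844
j=8: r + 7k = 5590.312 → ⌈·⌉ = 5591
j=9: r + 8k = 6337.512 → ⌈·⌉ = 6338
j=10: r + 9k = 7084.712 → ⌈·⌉ = 7085

360, 1108, 1855, 2602, 3349, 4096, 4844, 5591, 6338, 7085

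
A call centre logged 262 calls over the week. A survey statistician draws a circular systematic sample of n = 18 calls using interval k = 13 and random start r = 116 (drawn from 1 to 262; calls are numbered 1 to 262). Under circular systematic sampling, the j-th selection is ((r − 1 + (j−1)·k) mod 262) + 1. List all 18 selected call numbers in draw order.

Selection 1: 116
Selection 2: 116 + 13 = 129
Selection 3: 129 + 13 = 142
Selection 4: 142 + 13 = 155
Selection 5: 155 + 13 = 168
Selection 6: 168 + 13 = 181
Selection 7: 181 + 13 = 194
Selection 8: 194 + 13 = 207
Selection 9: 207 + 13 = 220
Selection 10: 220 + 13 = 233
Selection 11: 233 + 13 = 246
Selection 12: 246 + 13 = 259
Selection 13: 259 + 13 = 272 → 272 − 262 = 10
Selection 14: 10 + 13 = 23
Selection 15: 23 + 13 = 36
Selection 16: 36 + 13 = 49
Selection 17: 49 + 13 = 62
Selection 18: 62 + 13 = 75

116, 129, 142, 155, 168, 181, 194, 207, 220, 233, 246, 259, 10, 23, 36, 49, 62, 75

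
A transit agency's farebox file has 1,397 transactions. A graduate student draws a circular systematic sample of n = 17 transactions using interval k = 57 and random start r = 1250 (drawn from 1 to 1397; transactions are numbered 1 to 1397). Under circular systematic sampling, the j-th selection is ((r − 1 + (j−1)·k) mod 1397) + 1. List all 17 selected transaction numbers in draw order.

Selection 1: 1250
Selection 2: 1250 + 57 = 1307
Selection 3: 1307 + 57 = 1364
Selection 4: 1364 + 57 = 1421 → 1421 − 1397 = 24
Selection 5: 24 + 57 = 81
Selection 6: 81 + 57 = 138
Selection 7: 138 + 57 = 195
Selection 8: 195 + 57 = 252
Selection 9: 252 + 57 = 309
Selection 10: 309 + 57 = 366
Selection 11: 366 + 57 = 423
Selection 12: 423 + 57 = 480
Selection 13: 480 + 57 = 537
Selection 14: 537 + 57 = 594
Selection 15: 594 + 57 = 651
Selection 16: 651 + 57 = 708
Selection 17: 708 + 57 = 765

1250, 1307, 1364, 24, 81, 138, 195, 252, 309, 366, 423, 480, 537, 594, 651, 708, 765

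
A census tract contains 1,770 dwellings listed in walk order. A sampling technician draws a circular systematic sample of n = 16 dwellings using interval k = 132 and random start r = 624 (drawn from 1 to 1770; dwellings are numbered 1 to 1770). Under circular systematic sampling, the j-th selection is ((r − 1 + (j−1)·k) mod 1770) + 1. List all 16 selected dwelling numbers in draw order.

Selection 1: 624
Selection 2: 624 + 132 = 756
Selection 3: 756 + 132 = 888
Selection 4: 888 + 132 = 1020
Selection 5: 1020 + 132 = 1152
Selection 6: 1152 + 132 = 1284
Selection 7: 1284 + 132 = 1416
Selection 8: 1416 + 132 = 1548
Selection 9: 1548 + 132 = 1680
Selection 10: 1680 + 132 = 1812 → 1812 − 1770 = 42
Selection 11: 42 + 132 = 174
Selection 12: 174 + 132 = 306
Selection 13: 306 + 132 = 438
Selection 14: 438 + 132 = 570
Selection 15: 570 + 132 = 702
Selection 16: 702 + 132 = 834

624, 756, 888, 1020, 1152, 1284, 1416, 1548, 1680, 42, 174, 306, 438, 570, 702, 834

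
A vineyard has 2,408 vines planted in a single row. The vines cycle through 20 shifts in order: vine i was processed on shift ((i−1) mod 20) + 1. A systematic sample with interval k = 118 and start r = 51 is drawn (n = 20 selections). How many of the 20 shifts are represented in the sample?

Consecutive selections differ by k = 118, so their shift numbers differ by 118 mod 20 = 18.
gcd(118, 20) = 2, so the sample visits 20/2 = 10 distinct residues mod 20.
Start 51 is shift 11; the shifts hit are 1, 3, 5, 7, 9, 11, 13, 15, 17, 19.

10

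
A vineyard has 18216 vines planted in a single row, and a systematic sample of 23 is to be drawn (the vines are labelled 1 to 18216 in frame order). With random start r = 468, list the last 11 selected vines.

9972, 10764, 11556, 12348, 13140, 13932, 14724, 15516, 16308, 17100, 17892

k = N/n = 18216/23 = 792
13th selection = 468 + 12×792 = 9972
14th: 9972 + 792 = 10764
15th: 10764 + 792 = 11556
16th: 11556 + 792 = 12348
17th: 12348 + 792 = 13140
18th: 13140 + 792 = 13932
19th: 13932 + 792 = 14724
20th: 14724 + 792 = 15516
21st: 15516 + 792 = 16308
22nd: 16308 + 792 = 17100
23rd: 17100 + 792 = 17892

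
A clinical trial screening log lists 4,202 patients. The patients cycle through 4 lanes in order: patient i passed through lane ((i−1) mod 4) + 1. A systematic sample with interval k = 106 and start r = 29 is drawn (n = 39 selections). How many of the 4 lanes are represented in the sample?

2

Consecutive selections differ by k = 106, so their lane numbers differ by 106 mod 4 = 2.
gcd(106, 4) = 2, so the sample visits 4/2 = 2 distinct residues mod 4.
Start 29 is lane 1; the lanes hit are 1, 3.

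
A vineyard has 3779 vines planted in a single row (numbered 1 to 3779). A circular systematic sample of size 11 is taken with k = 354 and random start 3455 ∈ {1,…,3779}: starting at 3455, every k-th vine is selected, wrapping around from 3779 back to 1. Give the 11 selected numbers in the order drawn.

3455, 30, 384, 738, 1092, 1446, 1800, 2154, 2508, 2862, 3216

Selection 1: 3455
Selection 2: 3455 + 354 = 3809 → 3809 − 3779 = 30
Selection 3: 30 + 354 = 384
Selection 4: 384 + 354 = 738
Selection 5: 738 + 354 = 1092
Selection 6: 1092 + 354 = 1446
Selection 7: 1446 + 354 = 1800
Selection 8: 1800 + 354 = 2154
Selection 9: 2154 + 354 = 2508
Selection 10: 2508 + 354 = 2862
Selection 11: 2862 + 354 = 3216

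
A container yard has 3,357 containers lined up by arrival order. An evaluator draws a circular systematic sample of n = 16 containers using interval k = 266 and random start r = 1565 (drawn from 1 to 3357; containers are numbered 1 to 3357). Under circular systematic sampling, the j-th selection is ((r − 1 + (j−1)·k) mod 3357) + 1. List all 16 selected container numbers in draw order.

Selection 1: 1565
Selection 2: 1565 + 266 = 1831
Selection 3: 1831 + 266 = 2097
Selection 4: 2097 + 266 = 2363
Selection 5: 2363 + 266 = 2629
Selection 6: 2629 + 266 = 2895
Selection 7: 2895 + 266 = 3161
Selection 8: 3161 + 266 = 3427 → 3427 − 3357 = 70
Selection 9: 70 + 266 = 336
Selection 10: 336 + 266 = 602
Selection 11: 602 + 266 = 868
Selection 12: 868 + 266 = 1134
Selection 13: 1134 + 266 = 1400
Selection 14: 1400 + 266 = 1666
Selection 15: 1666 + 266 = 1932
Selection 16: 1932 + 266 = 2198

1565, 1831, 2097, 2363, 2629, 2895, 3161, 70, 336, 602, 868, 1134, 1400, 1666, 1932, 2198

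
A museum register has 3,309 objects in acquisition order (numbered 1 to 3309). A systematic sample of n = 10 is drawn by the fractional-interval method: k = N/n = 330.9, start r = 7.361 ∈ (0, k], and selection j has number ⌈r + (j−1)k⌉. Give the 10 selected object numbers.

8, 339, 670, 1001, 1331, 1662, 1993, 2324, 2655, 2986

j=1: r + 0k = 7.361 → ⌈·⌉ = 8
j=2: r + 1k = 338.261 → ⌈·⌉ = 339
j=3: r + 2k = 669.161 → ⌈·⌉ = 670
j=4: r + 3k = 1000.061 → ⌈·⌉ = 1001
j=5: r + 4k = 1330.961 → ⌈·⌉ = 1331
j=6: r + 5k = 1661.861 → ⌈·⌉ = 1662
j=7: r + 6k = 1992.761 → ⌈·⌉ = 1993
j=8: r + 7k = 2323.661 → ⌈·⌉ = 2324
j=9: r + 8k = 2654.561 → ⌈·⌉ = 2655
j=10: r + 9k = 2985.461 → ⌈·⌉ = 2986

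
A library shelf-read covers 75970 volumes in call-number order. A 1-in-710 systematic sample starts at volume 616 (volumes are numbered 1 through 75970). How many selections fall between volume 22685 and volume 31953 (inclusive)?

k = 710
First selection ≥ 22685: 616 + ⌈(22685−616)/710⌉·710 = 616 + 32×710 = 23336
Last selection ≤ 31953: 616 + ⌊(31953−616)/710⌋·710 = 616 + 44×710 = 31856
Count = 44 − 32 + 1 = 13

13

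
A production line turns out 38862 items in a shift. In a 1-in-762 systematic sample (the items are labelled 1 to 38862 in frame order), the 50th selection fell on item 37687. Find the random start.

k = 762
r = 37687 − (50−1)×762 = 37687 − 37338 = 349

349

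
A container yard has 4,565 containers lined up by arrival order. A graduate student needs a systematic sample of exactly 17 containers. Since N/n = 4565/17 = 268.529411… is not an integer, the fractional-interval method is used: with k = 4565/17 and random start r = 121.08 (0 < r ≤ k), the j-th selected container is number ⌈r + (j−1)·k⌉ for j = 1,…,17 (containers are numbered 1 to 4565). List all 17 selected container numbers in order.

122, 390, 659, 927, 1196, 1464, 1733, 2001, 2270, 2538, 2807, 3075, 3344, 3612, 3881, 4150, 4418

j=1: r + 0k = 121.08 → ⌈·⌉ = 122
j=2: r + 1k = 389.609411… → ⌈·⌉ = 390
j=3: r + 2k = 658.138823… → ⌈·⌉ = 659
j=4: r + 3k = 926.668235… → ⌈·⌉ = 927
j=5: r + 4k = 1195.197647… → ⌈·⌉ = 1196
j=6: r + 5k = 1463.727058… → ⌈·⌉ = 1464
j=7: r + 6k = 1732.256470… → ⌈·⌉ = 1733
j=8: r + 7k = 2000.785882… → ⌈·⌉ = 2001
j=9: r + 8k = 2269.315294… → ⌈·⌉ = 2270
j=10: r + 9k = 2537.844705… → ⌈·⌉ = 2538
j=11: r + 10k = 2806.374117… → ⌈·⌉ = 2807
j=12: r + 11k = 3074.903529… → ⌈·⌉ = 3075
j=13: r + 12k = 3343.432941… → ⌈·⌉ = 3344
j=14: r + 13k = 3611.962352… → ⌈·⌉ = 3612
j=15: r + 14k = 3880.491764… → ⌈·⌉ = 3881
j=16: r + 15k = 4149.021176… → ⌈·⌉ = 4150
j=17: r + 16k = 4417.550588… → ⌈·⌉ = 4418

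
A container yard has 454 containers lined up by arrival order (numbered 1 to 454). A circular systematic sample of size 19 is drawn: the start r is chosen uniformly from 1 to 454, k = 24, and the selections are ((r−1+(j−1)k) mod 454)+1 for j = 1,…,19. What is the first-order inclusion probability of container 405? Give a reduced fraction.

19/454

For each position j, as r ranges over 1…454 the j-th selection hits every container exactly once, so container 405 is selected for exactly 19 of the 454 starts.
Inclusion probability = 19/454.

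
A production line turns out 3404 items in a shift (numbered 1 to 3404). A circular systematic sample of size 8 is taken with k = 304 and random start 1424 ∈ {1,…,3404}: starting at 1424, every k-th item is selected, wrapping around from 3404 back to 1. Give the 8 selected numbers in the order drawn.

Selection 1: 1424
Selection 2: 1424 + 304 = 1728
Selection 3: 1728 + 304 = 2032
Selection 4: 2032 + 304 = 2336
Selection 5: 2336 + 304 = 2640
Selection 6: 2640 + 304 = 2944
Selection 7: 2944 + 304 = 3248
Selection 8: 3248 + 304 = 3552 → 3552 − 3404 = 148

1424, 1728, 2032, 2336, 2640, 2944, 3248, 148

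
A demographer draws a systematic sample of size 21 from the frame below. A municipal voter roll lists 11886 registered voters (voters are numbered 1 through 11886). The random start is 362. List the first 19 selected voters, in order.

362, 928, 1494, 2060, 2626, 3192, 3758, 4324, 4890, 5456, 6022, 6588, 7154, 7720, 8286, 8852, 9418, 9984, 10550

k = N/n = 11886/21 = 566
voter 1: 362
voter 2: 362 + 566 = 928
voter 3: 928 + 566 = 1494
voter 4: 1494 + 566 = 2060
voter 5: 2060 + 566 = 2626
voter 6: 2626 + 566 = 3192
voter 7: 3192 + 566 = 3758
voter 8: 3758 + 566 = 4324
voter 9: 4324 + 566 = 4890
voter 10: 4890 + 566 = 5456
voter 11: 5456 + 566 = 6022
voter 12: 6022 + 566 = 6588
voter 13: 6588 + 566 = 7154
voter 14: 7154 + 566 = 7720
voter 15: 7720 + 566 = 8286
voter 16: 8286 + 566 = 8852
voter 17: 8852 + 566 = 9418
voter 18: 9418 + 566 = 9984
voter 19: 9984 + 566 = 10550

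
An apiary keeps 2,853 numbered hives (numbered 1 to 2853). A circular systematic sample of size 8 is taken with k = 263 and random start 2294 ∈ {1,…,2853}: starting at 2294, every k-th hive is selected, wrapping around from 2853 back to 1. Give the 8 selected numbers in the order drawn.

2294, 2557, 2820, 230, 493, 756, 1019, 1282

Selection 1: 2294
Selection 2: 2294 + 263 = 2557
Selection 3: 2557 + 263 = 2820
Selection 4: 2820 + 263 = 3083 → 3083 − 2853 = 230
Selection 5: 230 + 263 = 493
Selection 6: 493 + 263 = 756
Selection 7: 756 + 263 = 1019
Selection 8: 1019 + 263 = 1282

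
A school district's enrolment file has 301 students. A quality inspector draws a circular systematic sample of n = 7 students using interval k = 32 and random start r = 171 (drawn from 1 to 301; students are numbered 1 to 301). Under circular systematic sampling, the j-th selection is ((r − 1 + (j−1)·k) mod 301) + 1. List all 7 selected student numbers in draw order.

Selection 1: 171
Selection 2: 171 + 32 = 203
Selection 3: 203 + 32 = 235
Selection 4: 235 + 32 = 267
Selection 5: 267 + 32 = 299
Selection 6: 299 + 32 = 331 → 331 − 301 = 30
Selection 7: 30 + 32 = 62

171, 203, 235, 267, 299, 30, 62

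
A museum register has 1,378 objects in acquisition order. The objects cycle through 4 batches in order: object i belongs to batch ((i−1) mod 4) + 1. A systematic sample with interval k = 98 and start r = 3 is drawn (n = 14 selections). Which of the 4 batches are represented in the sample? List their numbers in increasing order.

Consecutive selections differ by k = 98, so their batch numbers differ by 98 mod 4 = 2.
gcd(98, 4) = 2, so the sample visits 4/2 = 2 distinct residues mod 4.
Start 3 is batch 3; the batches hit are 1, 3.

1, 3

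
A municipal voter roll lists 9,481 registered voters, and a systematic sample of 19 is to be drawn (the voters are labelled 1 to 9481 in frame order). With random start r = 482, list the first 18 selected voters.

k = N/n = 9481/19 = 499
voter 1: 482
voter 2: 482 + 499 = 981
voter 3: 981 + 499 = 1480
voter 4: 1480 + 499 = 1979
voter 5: 1979 + 499 = 2478
voter 6: 2478 + 499 = 2977
voter 7: 2977 + 499 = 3476
voter 8: 3476 + 499 = 3975
voter 9: 3975 + 499 = 4474
voter 10: 4474 + 499 = 4973
voter 11: 4973 + 499 = 5472
voter 12: 5472 + 499 = 5971
voter 13: 5971 + 499 = 6470
voter 14: 6470 + 499 = 6969
voter 15: 6969 + 499 = 7468
voter 16: 7468 + 499 = 7967
voter 17: 7967 + 499 = 8466
voter 18: 8466 + 499 = 8965

482, 981, 1480, 1979, 2478, 2977, 3476, 3975, 4474, 4973, 5472, 5971, 6470, 6969, 7468, 7967, 8466, 8965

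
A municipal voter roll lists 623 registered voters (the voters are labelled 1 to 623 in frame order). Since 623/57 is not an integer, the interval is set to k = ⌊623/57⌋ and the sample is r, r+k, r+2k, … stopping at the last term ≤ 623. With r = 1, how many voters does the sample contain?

63

k = ⌊623/57⌋ = 10
Achieved size = ⌊(623 − 1)/10⌋ + 1 = ⌊622/10⌋ + 1 = 62 + 1 = 63
(last selection: 1 + 62×10 = 621 ≤ 623; next would be 631 > 623)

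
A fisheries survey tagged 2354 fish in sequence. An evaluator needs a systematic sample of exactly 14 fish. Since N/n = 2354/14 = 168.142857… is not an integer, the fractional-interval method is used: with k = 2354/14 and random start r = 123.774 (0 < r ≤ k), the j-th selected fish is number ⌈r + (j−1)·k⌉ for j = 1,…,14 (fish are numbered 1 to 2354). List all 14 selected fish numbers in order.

124, 292, 461, 629, 797, 965, 1133, 1301, 1469, 1638, 1806, 1974, 2142, 2310

j=1: r + 0k = 123.774 → ⌈·⌉ = 124
j=2: r + 1k = 291.916857… → ⌈·⌉ = 292
j=3: r + 2k = 460.059714… → ⌈·⌉ = 461
j=4: r + 3k = 628.202571… → ⌈·⌉ = 629
j=5: r + 4k = 796.345428… → ⌈·⌉ = 797
j=6: r + 5k = 964.488285… → ⌈·⌉ = 965
j=7: r + 6k = 1132.631142… → ⌈·⌉ = 1133
j=8: r + 7k = 1300.774 → ⌈·⌉ = 1301
j=9: r + 8k = 1468.916857… → ⌈·⌉ = 1469
j=10: r + 9k = 1637.059714… → ⌈·⌉ = 1638
j=11: r + 10k = 1805.202571… → ⌈·⌉ = 1806
j=12: r + 11k = 1973.345428… → ⌈·⌉ = 1974
j=13: r + 12k = 2141.488285… → ⌈·⌉ = 2142
j=14: r + 13k = 2309.631142… → ⌈·⌉ = 2310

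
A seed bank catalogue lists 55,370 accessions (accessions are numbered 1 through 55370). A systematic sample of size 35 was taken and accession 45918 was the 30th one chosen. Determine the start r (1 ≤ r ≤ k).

k = 55370/35 = 1582
r = 45918 − (30−1)×1582 = 45918 − 45878 = 40

40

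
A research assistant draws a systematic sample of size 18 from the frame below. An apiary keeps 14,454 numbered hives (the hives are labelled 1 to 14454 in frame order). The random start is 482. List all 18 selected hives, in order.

482, 1285, 2088, 2891, 3694, 4497, 5300, 6103, 6906, 7709, 8512, 9315, 10118, 10921, 11724, 12527, 13330, 14133

k = N/n = 14454/18 = 803
hive 1: 482
hive 2: 482 + 803 = 1285
hive 3: 1285 + 803 = 2088
hive 4: 2088 + 803 = 2891
hive 5: 2891 + 803 = 3694
hive 6: 3694 + 803 = 4497
hive 7: 4497 + 803 = 5300
hive 8: 5300 + 803 = 6103
hive 9: 6103 + 803 = 6906
hive 10: 6906 + 803 = 7709
hive 11: 7709 + 803 = 8512
hive 12: 8512 + 803 = 9315
hive 13: 9315 + 803 = 10118
hive 14: 10118 + 803 = 10921
hive 15: 10921 + 803 = 11724
hive 16: 11724 + 803 = 12527
hive 17: 12527 + 803 = 13330
hive 18: 13330 + 803 = 14133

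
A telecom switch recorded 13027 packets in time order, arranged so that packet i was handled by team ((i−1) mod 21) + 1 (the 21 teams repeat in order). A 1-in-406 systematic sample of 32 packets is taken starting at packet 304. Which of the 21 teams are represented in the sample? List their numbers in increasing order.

Consecutive selections differ by k = 406, so their team numbers differ by 406 mod 21 = 7.
gcd(406, 21) = 7, so the sample visits 21/7 = 3 distinct residues mod 21.
Start 304 is team 10; the teams hit are 3, 10, 17.

3, 10, 17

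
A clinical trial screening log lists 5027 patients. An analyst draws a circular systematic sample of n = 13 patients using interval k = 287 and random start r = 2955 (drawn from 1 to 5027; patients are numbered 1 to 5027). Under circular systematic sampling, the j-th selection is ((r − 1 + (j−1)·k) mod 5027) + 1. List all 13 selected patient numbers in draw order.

2955, 3242, 3529, 3816, 4103, 4390, 4677, 4964, 224, 511, 798, 1085, 1372

Selection 1: 2955
Selection 2: 2955 + 287 = 3242
Selection 3: 3242 + 287 = 3529
Selection 4: 3529 + 287 = 3816
Selection 5: 3816 + 287 = 4103
Selection 6: 4103 + 287 = 4390
Selection 7: 4390 + 287 = 4677
Selection 8: 4677 + 287 = 4964
Selection 9: 4964 + 287 = 5251 → 5251 − 5027 = 224
Selection 10: 224 + 287 = 511
Selection 11: 511 + 287 = 798
Selection 12: 798 + 287 = 1085
Selection 13: 1085 + 287 = 1372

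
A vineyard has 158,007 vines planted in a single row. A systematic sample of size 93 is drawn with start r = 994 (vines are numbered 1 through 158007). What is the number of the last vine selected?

k = 158007/93 = 1699
93rd selection = r + (93−1)·k = 994 + 92×1699 = 994 + 156308 = 157302

157302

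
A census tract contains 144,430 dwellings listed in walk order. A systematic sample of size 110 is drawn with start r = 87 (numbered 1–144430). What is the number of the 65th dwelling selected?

k = 144430/110 = 1313
65th selection = r + (65−1)·k = 87 + 64×1313 = 87 + 84032 = 84119

84119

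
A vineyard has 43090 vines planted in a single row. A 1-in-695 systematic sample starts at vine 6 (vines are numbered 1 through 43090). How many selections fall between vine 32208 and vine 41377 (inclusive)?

13

k = 695
First selection ≥ 32208: 6 + ⌈(32208−6)/695⌉·695 = 6 + 47×695 = 32671
Last selection ≤ 41377: 6 + ⌊(41377−6)/695⌋·695 = 6 + 59×695 = 41011
Count = 59 − 47 + 1 = 13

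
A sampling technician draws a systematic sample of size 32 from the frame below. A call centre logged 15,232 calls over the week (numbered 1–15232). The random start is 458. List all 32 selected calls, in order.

458, 934, 1410, 1886, 2362, 2838, 3314, 3790, 4266, 4742, 5218, 5694, 6170, 6646, 7122, 7598, 8074, 8550, 9026, 9502, 9978, 10454, 10930, 11406, 11882, 12358, 12834, 13310, 13786, 14262, 14738, 15214

k = N/n = 15232/32 = 476
call 1: 458
call 2: 458 + 476 = 934
call 3: 934 + 476 = 1410
call 4: 1410 + 476 = 1886
call 5: 1886 + 476 = 2362
call 6: 2362 + 476 = 2838
call 7: 2838 + 476 = 3314
call 8: 3314 + 476 = 3790
call 9: 3790 + 476 = 4266
call 10: 4266 + 476 = 4742
call 11: 4742 + 476 = 5218
call 12: 5218 + 476 = 5694
call 13: 5694 + 476 = 6170
call 14: 6170 + 476 = 6646
call 15: 6646 + 476 = 7122
call 16: 7122 + 476 = 7598
call 17: 7598 + 476 = 8074
call 18: 8074 + 476 = 8550
call 19: 8550 + 476 = 9026
call 20: 9026 + 476 = 9502
call 21: 9502 + 476 = 9978
call 22: 9978 + 476 = 10454
call 23: 10454 + 476 = 10930
call 24: 10930 + 476 = 11406
call 25: 11406 + 476 = 11882
call 26: 11882 + 476 = 12358
call 27: 12358 + 476 = 12834
call 28: 12834 + 476 = 13310
call 29: 13310 + 476 = 13786
call 30: 13786 + 476 = 14262
call 31: 14262 + 476 = 14738
call 32: 14738 + 476 = 15214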